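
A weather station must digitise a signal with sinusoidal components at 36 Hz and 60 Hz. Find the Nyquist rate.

120 Hz

Highest-frequency component: 60 Hz.
Nyquist rate = 2 × 60 Hz = 120 Hz.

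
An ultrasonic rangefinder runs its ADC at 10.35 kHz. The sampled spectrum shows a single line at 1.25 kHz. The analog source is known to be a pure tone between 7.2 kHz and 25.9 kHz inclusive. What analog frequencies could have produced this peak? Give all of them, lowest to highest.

Frequencies that alias to 1.25 kHz are k·fs ± 1.25 kHz for integer k ≥ 0.
k=0: 1.25 kHz.
k=1: 9.1 kHz, 11.6 kHz.
k=2: 19.45 kHz, 21.95 kHz.
k=3: 29.8 kHz, 32.3 kHz.
Within [7.2 kHz, 25.9 kHz]: 9.1 kHz, 11.6 kHz, 19.45 kHz, 21.95 kHz.

9.1 kHz, 11.6 kHz, 19.45 kHz, 21.95 kHz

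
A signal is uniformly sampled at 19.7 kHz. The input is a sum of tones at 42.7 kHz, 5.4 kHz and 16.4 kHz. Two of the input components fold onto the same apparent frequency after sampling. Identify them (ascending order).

fs/2 = 9.85 kHz.
42.7 kHz mod fs = 3.3 kHz.
3.3 kHz ≤ fs/2 = 9.85 kHz, appears at 3.3 kHz.
5.4 kHz ≤ fs/2 = 9.85 kHz, passes unchanged.
16.4 kHz > fs/2 = 9.85 kHz, folds to fs − 16.4 kHz = 3.3 kHz.
16.4 kHz and 42.7 kHz both map to 3.3 kHz.

16.4 kHz, 42.7 kHz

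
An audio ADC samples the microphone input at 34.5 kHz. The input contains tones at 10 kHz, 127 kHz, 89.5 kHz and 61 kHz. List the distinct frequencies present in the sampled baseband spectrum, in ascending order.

8 kHz, 10 kHz, 11 kHz, 14 kHz

fs/2 = 17.25 kHz.
10 kHz ≤ fs/2 = 17.25 kHz, passes unchanged.
127 kHz mod fs = 23.5 kHz.
23.5 kHz > fs/2 = 17.25 kHz, folds to fs − 23.5 kHz = 11 kHz.
89.5 kHz mod fs = 20.5 kHz.
20.5 kHz > fs/2 = 17.25 kHz, folds to fs − 20.5 kHz = 14 kHz.
61 kHz mod fs = 26.5 kHz.
26.5 kHz > fs/2 = 17.25 kHz, folds to fs − 26.5 kHz = 8 kHz.
Distinct values: {8 kHz, 10 kHz, 11 kHz, 14 kHz}.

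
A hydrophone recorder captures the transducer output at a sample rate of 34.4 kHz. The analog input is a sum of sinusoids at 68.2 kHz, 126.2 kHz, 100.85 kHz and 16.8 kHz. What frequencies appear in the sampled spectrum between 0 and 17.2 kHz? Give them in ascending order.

0.6 kHz, 2.35 kHz, 11.4 kHz, 16.8 kHz

fs/2 = 17.2 kHz.
68.2 kHz mod fs = 33.8 kHz.
33.8 kHz > fs/2 = 17.2 kHz, folds to fs − 33.8 kHz = 0.6 kHz.
126.2 kHz mod fs = 23 kHz.
23 kHz > fs/2 = 17.2 kHz, folds to fs − 23 kHz = 11.4 kHz.
100.85 kHz mod fs = 32.05 kHz.
32.05 kHz > fs/2 = 17.2 kHz, folds to fs − 32.05 kHz = 2.35 kHz.
16.8 kHz ≤ fs/2 = 17.2 kHz, passes unchanged.
Distinct values: {0.6 kHz, 2.35 kHz, 11.4 kHz, 16.8 kHz}.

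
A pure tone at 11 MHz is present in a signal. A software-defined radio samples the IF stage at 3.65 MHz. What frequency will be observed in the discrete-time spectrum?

0.05 MHz

11 MHz mod fs = 0.05 MHz.
0.05 MHz ≤ fs/2 = 1.825 MHz, appears at 0.05 MHz.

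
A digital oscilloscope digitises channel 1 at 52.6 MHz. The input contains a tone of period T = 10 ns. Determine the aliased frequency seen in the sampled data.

5.2 MHz

T = 10 ns → f = 1/T = 100 MHz.
100 MHz mod fs = 47.4 MHz.
47.4 MHz > fs/2 = 26.3 MHz, folds to fs − 47.4 MHz = 5.2 MHz.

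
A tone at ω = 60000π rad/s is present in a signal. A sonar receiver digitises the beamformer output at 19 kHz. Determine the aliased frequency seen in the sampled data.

8 kHz

ω = 60000π rad/s → f = ω/(2π) = 30000 Hz = 30 kHz.
30 kHz mod fs = 11 kHz.
11 kHz > fs/2 = 9.5 kHz, folds to fs − 11 kHz = 8 kHz.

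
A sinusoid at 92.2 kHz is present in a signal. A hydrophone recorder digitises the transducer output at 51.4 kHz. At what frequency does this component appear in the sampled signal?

92.2 kHz mod fs = 40.8 kHz.
40.8 kHz > fs/2 = 25.7 kHz, folds to fs − 40.8 kHz = 10.6 kHz.

10.6 kHz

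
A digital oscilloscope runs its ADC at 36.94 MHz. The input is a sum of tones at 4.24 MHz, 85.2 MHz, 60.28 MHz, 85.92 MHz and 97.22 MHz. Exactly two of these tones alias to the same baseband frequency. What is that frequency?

fs/2 = 18.47 MHz.
4.24 MHz ≤ fs/2 = 18.47 MHz, passes unchanged.
85.2 MHz mod fs = 11.32 MHz.
11.32 MHz ≤ fs/2 = 18.47 MHz, appears at 11.32 MHz.
60.28 MHz mod fs = 23.34 MHz.
23.34 MHz > fs/2 = 18.47 MHz, folds to fs − 23.34 MHz = 13.6 MHz.
85.92 MHz mod fs = 12.04 MHz.
12.04 MHz ≤ fs/2 = 18.47 MHz, appears at 12.04 MHz.
97.22 MHz mod fs = 23.34 MHz.
23.34 MHz > fs/2 = 18.47 MHz, folds to fs − 23.34 MHz = 13.6 MHz.
60.28 MHz and 97.22 MHz both map to 13.6 MHz.

13.6 MHz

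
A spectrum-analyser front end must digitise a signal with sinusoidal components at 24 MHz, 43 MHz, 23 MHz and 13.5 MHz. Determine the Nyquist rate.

86 MHz

Highest-frequency component: 43 MHz.
Nyquist rate = 2 × 43 MHz = 86 MHz.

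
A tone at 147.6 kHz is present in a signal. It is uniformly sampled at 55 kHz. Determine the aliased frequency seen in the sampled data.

17.4 kHz

147.6 kHz mod fs = 37.6 kHz.
37.6 kHz > fs/2 = 27.5 kHz, folds to fs − 37.6 kHz = 17.4 kHz.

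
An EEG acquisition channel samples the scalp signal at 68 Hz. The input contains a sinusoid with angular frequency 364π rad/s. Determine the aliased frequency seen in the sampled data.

22 Hz

ω = 364π rad/s → f = ω/(2π) = 182 Hz.
182 Hz mod fs = 46 Hz.
46 Hz > fs/2 = 34 Hz, folds to fs − 46 Hz = 22 Hz.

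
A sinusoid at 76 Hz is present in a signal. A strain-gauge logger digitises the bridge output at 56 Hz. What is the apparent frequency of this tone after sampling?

76 Hz mod fs = 20 Hz.
20 Hz ≤ fs/2 = 28 Hz, appears at 20 Hz.

20 Hz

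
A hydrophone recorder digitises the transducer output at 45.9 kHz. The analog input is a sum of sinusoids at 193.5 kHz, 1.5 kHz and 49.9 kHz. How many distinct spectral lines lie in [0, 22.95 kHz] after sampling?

3

fs/2 = 22.95 kHz.
193.5 kHz mod fs = 9.9 kHz.
9.9 kHz ≤ fs/2 = 22.95 kHz, appears at 9.9 kHz.
1.5 kHz ≤ fs/2 = 22.95 kHz, passes unchanged.
49.9 kHz mod fs = 4 kHz.
4 kHz ≤ fs/2 = 22.95 kHz, appears at 4 kHz.
Distinct values: {1.5 kHz, 4 kHz, 9.9 kHz} → 3.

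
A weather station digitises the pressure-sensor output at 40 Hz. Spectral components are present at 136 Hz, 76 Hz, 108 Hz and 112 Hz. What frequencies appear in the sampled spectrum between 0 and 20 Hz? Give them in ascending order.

fs/2 = 20 Hz.
136 Hz mod fs = 16 Hz.
16 Hz ≤ fs/2 = 20 Hz, appears at 16 Hz.
76 Hz mod fs = 36 Hz.
36 Hz > fs/2 = 20 Hz, folds to fs − 36 Hz = 4 Hz.
108 Hz mod fs = 28 Hz.
28 Hz > fs/2 = 20 Hz, folds to fs − 28 Hz = 12 Hz.
112 Hz mod fs = 32 Hz.
32 Hz > fs/2 = 20 Hz, folds to fs − 32 Hz = 8 Hz.
Distinct values: {4 Hz, 8 Hz, 12 Hz, 16 Hz}.

4 Hz, 8 Hz, 12 Hz, 16 Hz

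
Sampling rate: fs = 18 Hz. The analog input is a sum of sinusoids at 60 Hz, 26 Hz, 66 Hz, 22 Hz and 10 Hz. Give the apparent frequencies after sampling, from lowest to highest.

fs/2 = 9 Hz.
60 Hz mod fs = 6 Hz.
6 Hz ≤ fs/2 = 9 Hz, appears at 6 Hz.
26 Hz mod fs = 8 Hz.
8 Hz ≤ fs/2 = 9 Hz, appears at 8 Hz.
66 Hz mod fs = 12 Hz.
12 Hz > fs/2 = 9 Hz, folds to fs − 12 Hz = 6 Hz.
22 Hz mod fs = 4 Hz.
4 Hz ≤ fs/2 = 9 Hz, appears at 4 Hz.
10 Hz > fs/2 = 9 Hz, folds to fs − 10 Hz = 8 Hz.
Distinct values: {4 Hz, 6 Hz, 8 Hz}.

4 Hz, 6 Hz, 8 Hz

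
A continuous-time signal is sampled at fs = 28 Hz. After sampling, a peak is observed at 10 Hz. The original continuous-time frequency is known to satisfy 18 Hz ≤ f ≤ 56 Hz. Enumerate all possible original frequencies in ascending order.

Frequencies that alias to 10 Hz are k·fs ± 10 Hz for integer k ≥ 0.
k=0: 10 Hz.
k=1: 18 Hz, 38 Hz.
k=2: 46 Hz, 66 Hz.
k=3: 74 Hz, 94 Hz.
Within [18 Hz, 56 Hz]: 18 Hz, 38 Hz, 46 Hz.

18 Hz, 38 Hz, 46 Hz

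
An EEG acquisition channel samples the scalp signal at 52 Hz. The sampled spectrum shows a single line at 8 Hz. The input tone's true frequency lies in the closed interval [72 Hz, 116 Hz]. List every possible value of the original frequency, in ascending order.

Frequencies that alias to 8 Hz are k·fs ± 8 Hz for integer k ≥ 0.
k=0: 8 Hz.
k=1: 44 Hz, 60 Hz.
k=2: 96 Hz, 112 Hz.
k=3: 148 Hz, 164 Hz.
Within [72 Hz, 116 Hz]: 96 Hz, 112 Hz.

96 Hz, 112 Hz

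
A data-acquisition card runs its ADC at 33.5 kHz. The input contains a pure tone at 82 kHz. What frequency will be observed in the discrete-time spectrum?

82 kHz mod fs = 15 kHz.
15 kHz ≤ fs/2 = 16.75 kHz, appears at 15 kHz.

15 kHz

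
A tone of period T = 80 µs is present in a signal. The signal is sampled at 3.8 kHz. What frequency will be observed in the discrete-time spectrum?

1.1 kHz

T = 80 µs → f = 1/T = 12.5 kHz.
12.5 kHz mod fs = 1.1 kHz.
1.1 kHz ≤ fs/2 = 1.9 kHz, appears at 1.1 kHz.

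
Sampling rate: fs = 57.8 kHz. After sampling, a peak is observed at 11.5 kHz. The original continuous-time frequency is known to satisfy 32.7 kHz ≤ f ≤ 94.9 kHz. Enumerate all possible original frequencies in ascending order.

Frequencies that alias to 11.5 kHz are k·fs ± 11.5 kHz for integer k ≥ 0.
k=0: 11.5 kHz.
k=1: 46.3 kHz, 69.3 kHz.
k=2: 104.1 kHz, 127.1 kHz.
Within [32.7 kHz, 94.9 kHz]: 46.3 kHz, 69.3 kHz.

46.3 kHz, 69.3 kHz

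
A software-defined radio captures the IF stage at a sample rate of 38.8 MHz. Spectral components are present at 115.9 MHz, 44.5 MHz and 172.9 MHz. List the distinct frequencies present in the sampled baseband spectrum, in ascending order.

fs/2 = 19.4 MHz.
115.9 MHz mod fs = 38.3 MHz.
38.3 MHz > fs/2 = 19.4 MHz, folds to fs − 38.3 MHz = 0.5 MHz.
44.5 MHz mod fs = 5.7 MHz.
5.7 MHz ≤ fs/2 = 19.4 MHz, appears at 5.7 MHz.
172.9 MHz mod fs = 17.7 MHz.
17.7 MHz ≤ fs/2 = 19.4 MHz, appears at 17.7 MHz.
Distinct values: {0.5 MHz, 5.7 MHz, 17.7 MHz}.

0.5 MHz, 5.7 MHz, 17.7 MHz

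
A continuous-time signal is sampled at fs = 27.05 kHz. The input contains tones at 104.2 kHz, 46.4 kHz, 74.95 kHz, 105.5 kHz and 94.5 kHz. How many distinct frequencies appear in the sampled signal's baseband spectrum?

fs/2 = 13.525 kHz.
104.2 kHz mod fs = 23.05 kHz.
23.05 kHz > fs/2 = 13.525 kHz, folds to fs − 23.05 kHz = 4 kHz.
46.4 kHz mod fs = 19.35 kHz.
19.35 kHz > fs/2 = 13.525 kHz, folds to fs − 19.35 kHz = 7.7 kHz.
74.95 kHz mod fs = 20.85 kHz.
20.85 kHz > fs/2 = 13.525 kHz, folds to fs − 20.85 kHz = 6.2 kHz.
105.5 kHz mod fs = 24.35 kHz.
24.35 kHz > fs/2 = 13.525 kHz, folds to fs − 24.35 kHz = 2.7 kHz.
94.5 kHz mod fs = 13.35 kHz.
13.35 kHz ≤ fs/2 = 13.525 kHz, appears at 13.35 kHz.
Distinct values: {2.7 kHz, 4 kHz, 6.2 kHz, 7.7 kHz, 13.35 kHz} → 5.

5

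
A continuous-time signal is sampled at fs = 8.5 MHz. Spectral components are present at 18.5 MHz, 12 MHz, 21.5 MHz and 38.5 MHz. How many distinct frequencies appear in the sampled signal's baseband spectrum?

fs/2 = 4.25 MHz.
18.5 MHz mod fs = 1.5 MHz.
1.5 MHz ≤ fs/2 = 4.25 MHz, appears at 1.5 MHz.
12 MHz mod fs = 3.5 MHz.
3.5 MHz ≤ fs/2 = 4.25 MHz, appears at 3.5 MHz.
21.5 MHz mod fs = 4.5 MHz.
4.5 MHz > fs/2 = 4.25 MHz, folds to fs − 4.5 MHz = 4 MHz.
38.5 MHz mod fs = 4.5 MHz.
4.5 MHz > fs/2 = 4.25 MHz, folds to fs − 4.5 MHz = 4 MHz.
Distinct values: {1.5 MHz, 3.5 MHz, 4 MHz} → 3.

3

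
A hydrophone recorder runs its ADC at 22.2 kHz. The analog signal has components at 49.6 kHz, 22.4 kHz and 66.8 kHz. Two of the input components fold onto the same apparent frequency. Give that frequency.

0.2 kHz

fs/2 = 11.1 kHz.
49.6 kHz mod fs = 5.2 kHz.
5.2 kHz ≤ fs/2 = 11.1 kHz, appears at 5.2 kHz.
22.4 kHz mod fs = 0.2 kHz.
0.2 kHz ≤ fs/2 = 11.1 kHz, appears at 0.2 kHz.
66.8 kHz mod fs = 0.2 kHz.
0.2 kHz ≤ fs/2 = 11.1 kHz, appears at 0.2 kHz.
22.4 kHz and 66.8 kHz both map to 0.2 kHz.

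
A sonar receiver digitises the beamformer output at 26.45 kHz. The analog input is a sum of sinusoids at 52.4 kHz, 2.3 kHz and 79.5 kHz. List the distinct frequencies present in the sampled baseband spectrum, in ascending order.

0.15 kHz, 0.5 kHz, 2.3 kHz

fs/2 = 13.225 kHz.
52.4 kHz mod fs = 25.95 kHz.
25.95 kHz > fs/2 = 13.225 kHz, folds to fs − 25.95 kHz = 0.5 kHz.
2.3 kHz ≤ fs/2 = 13.225 kHz, passes unchanged.
79.5 kHz mod fs = 0.15 kHz.
0.15 kHz ≤ fs/2 = 13.225 kHz, appears at 0.15 kHz.
Distinct values: {0.15 kHz, 0.5 kHz, 2.3 kHz}.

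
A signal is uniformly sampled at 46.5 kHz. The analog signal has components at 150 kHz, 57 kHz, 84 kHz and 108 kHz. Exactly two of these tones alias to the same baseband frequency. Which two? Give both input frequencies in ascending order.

57 kHz, 150 kHz

fs/2 = 23.25 kHz.
150 kHz mod fs = 10.5 kHz.
10.5 kHz ≤ fs/2 = 23.25 kHz, appears at 10.5 kHz.
57 kHz mod fs = 10.5 kHz.
10.5 kHz ≤ fs/2 = 23.25 kHz, appears at 10.5 kHz.
84 kHz mod fs = 37.5 kHz.
37.5 kHz > fs/2 = 23.25 kHz, folds to fs − 37.5 kHz = 9 kHz.
108 kHz mod fs = 15 kHz.
15 kHz ≤ fs/2 = 23.25 kHz, appears at 15 kHz.
57 kHz and 150 kHz both map to 10.5 kHz.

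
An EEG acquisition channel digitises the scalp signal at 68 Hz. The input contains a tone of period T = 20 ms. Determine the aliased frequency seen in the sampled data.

18 Hz

T = 20 ms → f = 1/T = 50 Hz.
50 Hz > fs/2 = 34 Hz, folds to fs − 50 Hz = 18 Hz.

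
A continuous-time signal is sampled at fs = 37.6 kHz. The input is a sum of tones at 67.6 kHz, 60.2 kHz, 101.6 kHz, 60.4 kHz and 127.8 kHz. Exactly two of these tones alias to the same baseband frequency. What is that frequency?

15 kHz

fs/2 = 18.8 kHz.
67.6 kHz mod fs = 30 kHz.
30 kHz > fs/2 = 18.8 kHz, folds to fs − 30 kHz = 7.6 kHz.
60.2 kHz mod fs = 22.6 kHz.
22.6 kHz > fs/2 = 18.8 kHz, folds to fs − 22.6 kHz = 15 kHz.
101.6 kHz mod fs = 26.4 kHz.
26.4 kHz > fs/2 = 18.8 kHz, folds to fs − 26.4 kHz = 11.2 kHz.
60.4 kHz mod fs = 22.8 kHz.
22.8 kHz > fs/2 = 18.8 kHz, folds to fs − 22.8 kHz = 14.8 kHz.
127.8 kHz mod fs = 15 kHz.
15 kHz ≤ fs/2 = 18.8 kHz, appears at 15 kHz.
60.2 kHz and 127.8 kHz both map to 15 kHz.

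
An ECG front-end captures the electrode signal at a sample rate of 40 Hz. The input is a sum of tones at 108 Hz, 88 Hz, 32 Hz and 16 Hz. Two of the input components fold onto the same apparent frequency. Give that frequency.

8 Hz

fs/2 = 20 Hz.
108 Hz mod fs = 28 Hz.
28 Hz > fs/2 = 20 Hz, folds to fs − 28 Hz = 12 Hz.
88 Hz mod fs = 8 Hz.
8 Hz ≤ fs/2 = 20 Hz, appears at 8 Hz.
32 Hz > fs/2 = 20 Hz, folds to fs − 32 Hz = 8 Hz.
16 Hz ≤ fs/2 = 20 Hz, passes unchanged.
32 Hz and 88 Hz both map to 8 Hz.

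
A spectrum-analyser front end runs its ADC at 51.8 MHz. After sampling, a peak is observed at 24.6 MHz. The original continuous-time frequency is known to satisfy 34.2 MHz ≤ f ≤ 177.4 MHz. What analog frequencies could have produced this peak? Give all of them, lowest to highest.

Frequencies that alias to 24.6 MHz are k·fs ± 24.6 MHz for integer k ≥ 0.
k=0: 24.6 MHz.
k=1: 27.2 MHz, 76.4 MHz.
k=2: 79 MHz, 128.2 MHz.
k=3: 130.8 MHz, 180 MHz.
k=4: 182.6 MHz, 231.8 MHz.
Within [34.2 MHz, 177.4 MHz]: 76.4 MHz, 79 MHz, 128.2 MHz, 130.8 MHz.

76.4 MHz, 79 MHz, 128.2 MHz, 130.8 MHz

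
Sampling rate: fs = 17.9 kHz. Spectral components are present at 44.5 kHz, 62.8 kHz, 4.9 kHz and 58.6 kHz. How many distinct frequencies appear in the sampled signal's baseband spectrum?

3

fs/2 = 8.95 kHz.
44.5 kHz mod fs = 8.7 kHz.
8.7 kHz ≤ fs/2 = 8.95 kHz, appears at 8.7 kHz.
62.8 kHz mod fs = 9.1 kHz.
9.1 kHz > fs/2 = 8.95 kHz, folds to fs − 9.1 kHz = 8.8 kHz.
4.9 kHz ≤ fs/2 = 8.95 kHz, passes unchanged.
58.6 kHz mod fs = 4.9 kHz.
4.9 kHz ≤ fs/2 = 8.95 kHz, appears at 4.9 kHz.
Distinct values: {4.9 kHz, 8.7 kHz, 8.8 kHz} → 3.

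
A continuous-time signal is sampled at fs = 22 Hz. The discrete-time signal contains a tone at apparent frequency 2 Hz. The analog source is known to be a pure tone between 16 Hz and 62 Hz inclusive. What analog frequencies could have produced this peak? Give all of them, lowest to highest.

Frequencies that alias to 2 Hz are k·fs ± 2 Hz for integer k ≥ 0.
k=0: 2 Hz.
k=1: 20 Hz, 24 Hz.
k=2: 42 Hz, 46 Hz.
k=3: 64 Hz, 68 Hz.
Within [16 Hz, 62 Hz]: 20 Hz, 24 Hz, 42 Hz, 46 Hz.

20 Hz, 24 Hz, 42 Hz, 46 Hz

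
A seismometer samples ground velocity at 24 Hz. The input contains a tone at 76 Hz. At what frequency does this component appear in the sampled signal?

4 Hz

76 Hz mod fs = 4 Hz.
4 Hz ≤ fs/2 = 12 Hz, appears at 4 Hz.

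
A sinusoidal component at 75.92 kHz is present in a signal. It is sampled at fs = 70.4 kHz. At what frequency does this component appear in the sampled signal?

5.52 kHz

75.92 kHz mod fs = 5.52 kHz.
5.52 kHz ≤ fs/2 = 35.2 kHz, appears at 5.52 kHz.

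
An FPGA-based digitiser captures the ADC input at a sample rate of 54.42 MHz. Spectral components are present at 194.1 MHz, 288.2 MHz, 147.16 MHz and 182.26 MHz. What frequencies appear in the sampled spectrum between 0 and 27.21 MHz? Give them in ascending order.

fs/2 = 27.21 MHz.
194.1 MHz mod fs = 30.84 MHz.
30.84 MHz > fs/2 = 27.21 MHz, folds to fs − 30.84 MHz = 23.58 MHz.
288.2 MHz mod fs = 16.1 MHz.
16.1 MHz ≤ fs/2 = 27.21 MHz, appears at 16.1 MHz.
147.16 MHz mod fs = 38.32 MHz.
38.32 MHz > fs/2 = 27.21 MHz, folds to fs − 38.32 MHz = 16.1 MHz.
182.26 MHz mod fs = 19 MHz.
19 MHz ≤ fs/2 = 27.21 MHz, appears at 19 MHz.
Distinct values: {16.1 MHz, 19 MHz, 23.58 MHz}.

16.1 MHz, 19 MHz, 23.58 MHz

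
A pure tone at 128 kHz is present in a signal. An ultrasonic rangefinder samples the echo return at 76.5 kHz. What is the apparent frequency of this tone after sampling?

128 kHz mod fs = 51.5 kHz.
51.5 kHz > fs/2 = 38.25 kHz, folds to fs − 51.5 kHz = 25 kHz.

25 kHz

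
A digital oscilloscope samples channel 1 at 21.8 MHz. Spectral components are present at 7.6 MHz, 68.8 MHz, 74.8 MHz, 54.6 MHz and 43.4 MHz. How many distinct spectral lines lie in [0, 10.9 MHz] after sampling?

5

fs/2 = 10.9 MHz.
7.6 MHz ≤ fs/2 = 10.9 MHz, passes unchanged.
68.8 MHz mod fs = 3.4 MHz.
3.4 MHz ≤ fs/2 = 10.9 MHz, appears at 3.4 MHz.
74.8 MHz mod fs = 9.4 MHz.
9.4 MHz ≤ fs/2 = 10.9 MHz, appears at 9.4 MHz.
54.6 MHz mod fs = 11 MHz.
11 MHz > fs/2 = 10.9 MHz, folds to fs − 11 MHz = 10.8 MHz.
43.4 MHz mod fs = 21.6 MHz.
21.6 MHz > fs/2 = 10.9 MHz, folds to fs − 21.6 MHz = 0.2 MHz.
Distinct values: {0.2 MHz, 3.4 MHz, 7.6 MHz, 9.4 MHz, 10.8 MHz} → 5.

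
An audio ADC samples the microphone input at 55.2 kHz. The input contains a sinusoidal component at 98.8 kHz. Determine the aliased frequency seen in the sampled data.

11.6 kHz

98.8 kHz mod fs = 43.6 kHz.
43.6 kHz > fs/2 = 27.6 kHz, folds to fs − 43.6 kHz = 11.6 kHz.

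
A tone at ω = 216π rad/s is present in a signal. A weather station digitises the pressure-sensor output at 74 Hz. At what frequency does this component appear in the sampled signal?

ω = 216π rad/s → f = ω/(2π) = 108 Hz.
108 Hz mod fs = 34 Hz.
34 Hz ≤ fs/2 = 37 Hz, appears at 34 Hz.

34 Hz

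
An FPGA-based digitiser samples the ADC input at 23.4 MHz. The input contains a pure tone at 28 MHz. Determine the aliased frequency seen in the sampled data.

28 MHz mod fs = 4.6 MHz.
4.6 MHz ≤ fs/2 = 11.7 MHz, appears at 4.6 MHz.

4.6 MHz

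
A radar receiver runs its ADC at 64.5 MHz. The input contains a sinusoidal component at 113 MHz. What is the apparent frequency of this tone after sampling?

16 MHz

113 MHz mod fs = 48.5 MHz.
48.5 MHz > fs/2 = 32.25 MHz, folds to fs − 48.5 MHz = 16 MHz.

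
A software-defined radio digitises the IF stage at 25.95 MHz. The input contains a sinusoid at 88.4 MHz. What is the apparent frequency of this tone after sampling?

88.4 MHz mod fs = 10.55 MHz.
10.55 MHz ≤ fs/2 = 12.975 MHz, appears at 10.55 MHz.

10.55 MHz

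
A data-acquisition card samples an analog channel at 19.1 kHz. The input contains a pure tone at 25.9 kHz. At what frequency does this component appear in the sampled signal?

6.8 kHz

25.9 kHz mod fs = 6.8 kHz.
6.8 kHz ≤ fs/2 = 9.55 kHz, appears at 6.8 kHz.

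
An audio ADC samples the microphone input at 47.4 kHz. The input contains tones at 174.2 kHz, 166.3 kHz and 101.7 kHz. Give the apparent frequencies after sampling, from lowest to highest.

fs/2 = 23.7 kHz.
174.2 kHz mod fs = 32 kHz.
32 kHz > fs/2 = 23.7 kHz, folds to fs − 32 kHz = 15.4 kHz.
166.3 kHz mod fs = 24.1 kHz.
24.1 kHz > fs/2 = 23.7 kHz, folds to fs − 24.1 kHz = 23.3 kHz.
101.7 kHz mod fs = 6.9 kHz.
6.9 kHz ≤ fs/2 = 23.7 kHz, appears at 6.9 kHz.
Distinct values: {6.9 kHz, 15.4 kHz, 23.3 kHz}.

6.9 kHz, 15.4 kHz, 23.3 kHz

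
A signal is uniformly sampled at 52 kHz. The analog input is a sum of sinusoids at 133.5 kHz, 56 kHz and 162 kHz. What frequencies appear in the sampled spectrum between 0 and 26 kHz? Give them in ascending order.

fs/2 = 26 kHz.
133.5 kHz mod fs = 29.5 kHz.
29.5 kHz > fs/2 = 26 kHz, folds to fs − 29.5 kHz = 22.5 kHz.
56 kHz mod fs = 4 kHz.
4 kHz ≤ fs/2 = 26 kHz, appears at 4 kHz.
162 kHz mod fs = 6 kHz.
6 kHz ≤ fs/2 = 26 kHz, appears at 6 kHz.
Distinct values: {4 kHz, 6 kHz, 22.5 kHz}.

4 kHz, 6 kHz, 22.5 kHz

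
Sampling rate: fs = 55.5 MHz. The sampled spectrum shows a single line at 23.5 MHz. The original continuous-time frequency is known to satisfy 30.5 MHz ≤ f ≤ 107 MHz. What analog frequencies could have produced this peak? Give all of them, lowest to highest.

Frequencies that alias to 23.5 MHz are k·fs ± 23.5 MHz for integer k ≥ 0.
k=0: 23.5 MHz.
k=1: 32 MHz, 79 MHz.
k=2: 87.5 MHz, 134.5 MHz.
k=3: 143 MHz, 190 MHz.
Within [30.5 MHz, 107 MHz]: 32 MHz, 79 MHz, 87.5 MHz.

32 MHz, 79 MHz, 87.5 MHz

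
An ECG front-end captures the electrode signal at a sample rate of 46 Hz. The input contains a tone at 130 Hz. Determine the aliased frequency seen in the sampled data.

130 Hz mod fs = 38 Hz.
38 Hz > fs/2 = 23 Hz, folds to fs − 38 Hz = 8 Hz.

8 Hz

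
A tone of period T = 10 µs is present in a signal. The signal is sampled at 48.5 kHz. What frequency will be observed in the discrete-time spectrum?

T = 10 µs → f = 1/T = 100 kHz.
100 kHz mod fs = 3 kHz.
3 kHz ≤ fs/2 = 24.25 kHz, appears at 3 kHz.

3 kHz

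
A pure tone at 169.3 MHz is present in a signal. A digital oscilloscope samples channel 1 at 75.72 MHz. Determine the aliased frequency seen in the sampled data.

17.86 MHz

169.3 MHz mod fs = 17.86 MHz.
17.86 MHz ≤ fs/2 = 37.86 MHz, appears at 17.86 MHz.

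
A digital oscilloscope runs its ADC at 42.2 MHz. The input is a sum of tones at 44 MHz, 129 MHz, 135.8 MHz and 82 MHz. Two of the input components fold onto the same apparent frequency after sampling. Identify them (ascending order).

fs/2 = 21.1 MHz.
44 MHz mod fs = 1.8 MHz.
1.8 MHz ≤ fs/2 = 21.1 MHz, appears at 1.8 MHz.
129 MHz mod fs = 2.4 MHz.
2.4 MHz ≤ fs/2 = 21.1 MHz, appears at 2.4 MHz.
135.8 MHz mod fs = 9.2 MHz.
9.2 MHz ≤ fs/2 = 21.1 MHz, appears at 9.2 MHz.
82 MHz mod fs = 39.8 MHz.
39.8 MHz > fs/2 = 21.1 MHz, folds to fs − 39.8 MHz = 2.4 MHz.
82 MHz and 129 MHz both map to 2.4 MHz.

82 MHz, 129 MHz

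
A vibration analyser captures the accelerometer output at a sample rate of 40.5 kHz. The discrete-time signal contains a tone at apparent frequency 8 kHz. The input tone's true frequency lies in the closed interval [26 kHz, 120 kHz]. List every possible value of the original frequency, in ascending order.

Frequencies that alias to 8 kHz are k·fs ± 8 kHz for integer k ≥ 0.
k=0: 8 kHz.
k=1: 32.5 kHz, 48.5 kHz.
k=2: 73 kHz, 89 kHz.
k=3: 113.5 kHz, 129.5 kHz.
k=4: 154 kHz, 170 kHz.
Within [26 kHz, 120 kHz]: 32.5 kHz, 48.5 kHz, 73 kHz, 89 kHz, 113.5 kHz.

32.5 kHz, 48.5 kHz, 73 kHz, 89 kHz, 113.5 kHz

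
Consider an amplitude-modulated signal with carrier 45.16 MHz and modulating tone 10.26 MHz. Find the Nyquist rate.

AM sidebands sit at fc ± fm = 34.9 MHz and 55.42 MHz.
Highest-frequency component: 55.42 MHz.
Nyquist rate = 2 × 55.42 MHz = 110.84 MHz.

110.84 MHz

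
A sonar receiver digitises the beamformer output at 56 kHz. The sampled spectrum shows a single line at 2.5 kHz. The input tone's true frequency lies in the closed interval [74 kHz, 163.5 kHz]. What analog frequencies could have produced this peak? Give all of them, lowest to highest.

Frequencies that alias to 2.5 kHz are k·fs ± 2.5 kHz for integer k ≥ 0.
k=0: 2.5 kHz.
k=1: 53.5 kHz, 58.5 kHz.
k=2: 109.5 kHz, 114.5 kHz.
k=3: 165.5 kHz, 170.5 kHz.
Within [74 kHz, 163.5 kHz]: 109.5 kHz, 114.5 kHz.

109.5 kHz, 114.5 kHz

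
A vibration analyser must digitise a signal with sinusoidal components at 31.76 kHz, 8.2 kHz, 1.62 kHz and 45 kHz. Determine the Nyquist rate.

Highest-frequency component: 45 kHz.
Nyquist rate = 2 × 45 kHz = 90 kHz.

90 kHz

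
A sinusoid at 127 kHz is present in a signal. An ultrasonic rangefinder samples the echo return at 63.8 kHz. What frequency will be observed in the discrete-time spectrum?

0.6 kHz

127 kHz mod fs = 63.2 kHz.
63.2 kHz > fs/2 = 31.9 kHz, folds to fs − 63.2 kHz = 0.6 kHz.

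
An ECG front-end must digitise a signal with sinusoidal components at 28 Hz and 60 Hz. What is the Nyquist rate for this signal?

120 Hz

Highest-frequency component: 60 Hz.
Nyquist rate = 2 × 60 Hz = 120 Hz.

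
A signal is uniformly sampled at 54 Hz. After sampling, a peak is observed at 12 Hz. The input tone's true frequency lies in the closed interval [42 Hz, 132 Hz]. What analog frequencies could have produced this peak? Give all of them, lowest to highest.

42 Hz, 66 Hz, 96 Hz, 120 Hz

Frequencies that alias to 12 Hz are k·fs ± 12 Hz for integer k ≥ 0.
k=0: 12 Hz.
k=1: 42 Hz, 66 Hz.
k=2: 96 Hz, 120 Hz.
k=3: 150 Hz, 174 Hz.
Within [42 Hz, 132 Hz]: 42 Hz, 66 Hz, 96 Hz, 120 Hz.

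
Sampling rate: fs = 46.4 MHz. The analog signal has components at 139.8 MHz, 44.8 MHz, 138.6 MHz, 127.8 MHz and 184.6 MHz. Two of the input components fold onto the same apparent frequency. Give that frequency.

0.6 MHz

fs/2 = 23.2 MHz.
139.8 MHz mod fs = 0.6 MHz.
0.6 MHz ≤ fs/2 = 23.2 MHz, appears at 0.6 MHz.
44.8 MHz > fs/2 = 23.2 MHz, folds to fs − 44.8 MHz = 1.6 MHz.
138.6 MHz mod fs = 45.8 MHz.
45.8 MHz > fs/2 = 23.2 MHz, folds to fs − 45.8 MHz = 0.6 MHz.
127.8 MHz mod fs = 35 MHz.
35 MHz > fs/2 = 23.2 MHz, folds to fs − 35 MHz = 11.4 MHz.
184.6 MHz mod fs = 45.4 MHz.
45.4 MHz > fs/2 = 23.2 MHz, folds to fs − 45.4 MHz = 1 MHz.
138.6 MHz and 139.8 MHz both map to 0.6 MHz.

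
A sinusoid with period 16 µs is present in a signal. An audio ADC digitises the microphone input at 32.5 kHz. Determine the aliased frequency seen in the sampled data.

T = 16 µs → f = 1/T = 62.5 kHz.
62.5 kHz mod fs = 30 kHz.
30 kHz > fs/2 = 16.25 kHz, folds to fs − 30 kHz = 2.5 kHz.

2.5 kHz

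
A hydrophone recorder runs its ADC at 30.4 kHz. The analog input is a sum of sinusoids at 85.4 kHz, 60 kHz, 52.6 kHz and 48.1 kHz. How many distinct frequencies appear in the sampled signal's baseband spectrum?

fs/2 = 15.2 kHz.
85.4 kHz mod fs = 24.6 kHz.
24.6 kHz > fs/2 = 15.2 kHz, folds to fs − 24.6 kHz = 5.8 kHz.
60 kHz mod fs = 29.6 kHz.
29.6 kHz > fs/2 = 15.2 kHz, folds to fs − 29.6 kHz = 0.8 kHz.
52.6 kHz mod fs = 22.2 kHz.
22.2 kHz > fs/2 = 15.2 kHz, folds to fs − 22.2 kHz = 8.2 kHz.
48.1 kHz mod fs = 17.7 kHz.
17.7 kHz > fs/2 = 15.2 kHz, folds to fs − 17.7 kHz = 12.7 kHz.
Distinct values: {0.8 kHz, 5.8 kHz, 8.2 kHz, 12.7 kHz} → 4.

4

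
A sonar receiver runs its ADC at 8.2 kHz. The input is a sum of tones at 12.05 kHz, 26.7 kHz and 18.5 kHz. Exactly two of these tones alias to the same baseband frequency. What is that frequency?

fs/2 = 4.1 kHz.
12.05 kHz mod fs = 3.85 kHz.
3.85 kHz ≤ fs/2 = 4.1 kHz, appears at 3.85 kHz.
26.7 kHz mod fs = 2.1 kHz.
2.1 kHz ≤ fs/2 = 4.1 kHz, appears at 2.1 kHz.
18.5 kHz mod fs = 2.1 kHz.
2.1 kHz ≤ fs/2 = 4.1 kHz, appears at 2.1 kHz.
18.5 kHz and 26.7 kHz both map to 2.1 kHz.

2.1 kHz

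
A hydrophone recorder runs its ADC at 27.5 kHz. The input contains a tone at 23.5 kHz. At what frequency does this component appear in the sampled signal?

23.5 kHz > fs/2 = 13.75 kHz, folds to fs − 23.5 kHz = 4 kHz.

4 kHz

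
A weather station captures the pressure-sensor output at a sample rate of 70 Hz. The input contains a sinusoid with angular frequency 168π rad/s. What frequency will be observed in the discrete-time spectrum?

14 Hz

ω = 168π rad/s → f = ω/(2π) = 84 Hz.
84 Hz mod fs = 14 Hz.
14 Hz ≤ fs/2 = 35 Hz, appears at 14 Hz.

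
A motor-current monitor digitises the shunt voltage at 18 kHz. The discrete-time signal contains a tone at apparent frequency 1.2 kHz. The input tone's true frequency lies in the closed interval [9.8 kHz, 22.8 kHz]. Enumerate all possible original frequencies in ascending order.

Frequencies that alias to 1.2 kHz are k·fs ± 1.2 kHz for integer k ≥ 0.
k=0: 1.2 kHz.
k=1: 16.8 kHz, 19.2 kHz.
k=2: 34.8 kHz, 37.2 kHz.
Within [9.8 kHz, 22.8 kHz]: 16.8 kHz, 19.2 kHz.

16.8 kHz, 19.2 kHz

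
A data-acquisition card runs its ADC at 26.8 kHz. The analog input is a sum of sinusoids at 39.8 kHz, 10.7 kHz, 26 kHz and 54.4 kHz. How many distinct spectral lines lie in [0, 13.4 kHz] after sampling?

3

fs/2 = 13.4 kHz.
39.8 kHz mod fs = 13 kHz.
13 kHz ≤ fs/2 = 13.4 kHz, appears at 13 kHz.
10.7 kHz ≤ fs/2 = 13.4 kHz, passes unchanged.
26 kHz > fs/2 = 13.4 kHz, folds to fs − 26 kHz = 0.8 kHz.
54.4 kHz mod fs = 0.8 kHz.
0.8 kHz ≤ fs/2 = 13.4 kHz, appears at 0.8 kHz.
Distinct values: {0.8 kHz, 10.7 kHz, 13 kHz} → 3.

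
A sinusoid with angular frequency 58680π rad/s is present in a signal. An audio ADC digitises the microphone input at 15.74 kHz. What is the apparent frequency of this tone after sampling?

2.14 kHz

ω = 58680π rad/s → f = ω/(2π) = 29340 Hz = 29.34 kHz.
29.34 kHz mod fs = 13.6 kHz.
13.6 kHz > fs/2 = 7.87 kHz, folds to fs − 13.6 kHz = 2.14 kHz.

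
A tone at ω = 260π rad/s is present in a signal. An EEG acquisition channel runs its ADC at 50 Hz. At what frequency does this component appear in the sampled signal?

20 Hz

ω = 260π rad/s → f = ω/(2π) = 130 Hz.
130 Hz mod fs = 30 Hz.
30 Hz > fs/2 = 25 Hz, folds to fs − 30 Hz = 20 Hz.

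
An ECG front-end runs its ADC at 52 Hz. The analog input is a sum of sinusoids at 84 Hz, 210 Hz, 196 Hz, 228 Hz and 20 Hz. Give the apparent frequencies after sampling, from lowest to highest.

fs/2 = 26 Hz.
84 Hz mod fs = 32 Hz.
32 Hz > fs/2 = 26 Hz, folds to fs − 32 Hz = 20 Hz.
210 Hz mod fs = 2 Hz.
2 Hz ≤ fs/2 = 26 Hz, appears at 2 Hz.
196 Hz mod fs = 40 Hz.
40 Hz > fs/2 = 26 Hz, folds to fs − 40 Hz = 12 Hz.
228 Hz mod fs = 20 Hz.
20 Hz ≤ fs/2 = 26 Hz, appears at 20 Hz.
20 Hz ≤ fs/2 = 26 Hz, passes unchanged.
Distinct values: {2 Hz, 12 Hz, 20 Hz}.

2 Hz, 12 Hz, 20 Hz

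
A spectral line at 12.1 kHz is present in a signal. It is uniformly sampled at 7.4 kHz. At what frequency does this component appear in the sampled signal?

12.1 kHz mod fs = 4.7 kHz.
4.7 kHz > fs/2 = 3.7 kHz, folds to fs − 4.7 kHz = 2.7 kHz.

2.7 kHz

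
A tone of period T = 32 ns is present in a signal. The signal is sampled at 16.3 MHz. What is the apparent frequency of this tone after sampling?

T = 32 ns → f = 1/T = 31.25 MHz.
31.25 MHz mod fs = 14.95 MHz.
14.95 MHz > fs/2 = 8.15 MHz, folds to fs − 14.95 MHz = 1.35 MHz.

1.35 MHz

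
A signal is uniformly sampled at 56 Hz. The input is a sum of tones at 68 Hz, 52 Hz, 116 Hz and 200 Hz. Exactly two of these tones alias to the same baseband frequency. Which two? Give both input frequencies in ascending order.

52 Hz, 116 Hz

fs/2 = 28 Hz.
68 Hz mod fs = 12 Hz.
12 Hz ≤ fs/2 = 28 Hz, appears at 12 Hz.
52 Hz > fs/2 = 28 Hz, folds to fs − 52 Hz = 4 Hz.
116 Hz mod fs = 4 Hz.
4 Hz ≤ fs/2 = 28 Hz, appears at 4 Hz.
200 Hz mod fs = 32 Hz.
32 Hz > fs/2 = 28 Hz, folds to fs − 32 Hz = 24 Hz.
52 Hz and 116 Hz both map to 4 Hz.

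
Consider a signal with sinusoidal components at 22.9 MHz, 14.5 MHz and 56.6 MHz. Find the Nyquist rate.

113.2 MHz

Highest-frequency component: 56.6 MHz.
Nyquist rate = 2 × 56.6 MHz = 113.2 MHz.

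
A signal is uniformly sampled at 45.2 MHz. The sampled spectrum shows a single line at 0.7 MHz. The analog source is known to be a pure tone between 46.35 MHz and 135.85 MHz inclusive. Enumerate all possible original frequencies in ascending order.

Frequencies that alias to 0.7 MHz are k·fs ± 0.7 MHz for integer k ≥ 0.
k=0: 0.7 MHz.
k=1: 44.5 MHz, 45.9 MHz.
k=2: 89.7 MHz, 91.1 MHz.
k=3: 134.9 MHz, 136.3 MHz.
k=4: 180.1 MHz, 181.5 MHz.
Within [46.35 MHz, 135.85 MHz]: 89.7 MHz, 91.1 MHz, 134.9 MHz.

89.7 MHz, 91.1 MHz, 134.9 MHz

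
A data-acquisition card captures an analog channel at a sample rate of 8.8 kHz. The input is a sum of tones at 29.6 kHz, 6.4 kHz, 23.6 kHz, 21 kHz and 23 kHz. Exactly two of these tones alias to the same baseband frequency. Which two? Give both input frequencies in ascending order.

fs/2 = 4.4 kHz.
29.6 kHz mod fs = 3.2 kHz.
3.2 kHz ≤ fs/2 = 4.4 kHz, appears at 3.2 kHz.
6.4 kHz > fs/2 = 4.4 kHz, folds to fs − 6.4 kHz = 2.4 kHz.
23.6 kHz mod fs = 6 kHz.
6 kHz > fs/2 = 4.4 kHz, folds to fs − 6 kHz = 2.8 kHz.
21 kHz mod fs = 3.4 kHz.
3.4 kHz ≤ fs/2 = 4.4 kHz, appears at 3.4 kHz.
23 kHz mod fs = 5.4 kHz.
5.4 kHz > fs/2 = 4.4 kHz, folds to fs − 5.4 kHz = 3.4 kHz.
21 kHz and 23 kHz both map to 3.4 kHz.

21 kHz, 23 kHz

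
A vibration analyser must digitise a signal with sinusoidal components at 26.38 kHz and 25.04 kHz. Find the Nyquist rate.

Highest-frequency component: 26.38 kHz.
Nyquist rate = 2 × 26.38 kHz = 52.76 kHz.

52.76 kHz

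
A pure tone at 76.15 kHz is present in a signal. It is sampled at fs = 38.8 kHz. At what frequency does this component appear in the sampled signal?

1.45 kHz

76.15 kHz mod fs = 37.35 kHz.
37.35 kHz > fs/2 = 19.4 kHz, folds to fs − 37.35 kHz = 1.45 kHz.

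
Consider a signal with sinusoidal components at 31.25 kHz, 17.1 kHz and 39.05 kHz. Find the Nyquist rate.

78.1 kHz

Highest-frequency component: 39.05 kHz.
Nyquist rate = 2 × 39.05 kHz = 78.1 kHz.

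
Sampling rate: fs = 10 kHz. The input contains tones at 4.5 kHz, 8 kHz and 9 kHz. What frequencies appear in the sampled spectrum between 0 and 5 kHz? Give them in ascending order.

fs/2 = 5 kHz.
4.5 kHz ≤ fs/2 = 5 kHz, passes unchanged.
8 kHz > fs/2 = 5 kHz, folds to fs − 8 kHz = 2 kHz.
9 kHz > fs/2 = 5 kHz, folds to fs − 9 kHz = 1 kHz.
Distinct values: {1 kHz, 2 kHz, 4.5 kHz}.

1 kHz, 2 kHz, 4.5 kHz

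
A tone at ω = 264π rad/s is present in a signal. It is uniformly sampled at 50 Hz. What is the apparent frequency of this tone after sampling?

ω = 264π rad/s → f = ω/(2π) = 132 Hz.
132 Hz mod fs = 32 Hz.
32 Hz > fs/2 = 25 Hz, folds to fs − 32 Hz = 18 Hz.

18 Hz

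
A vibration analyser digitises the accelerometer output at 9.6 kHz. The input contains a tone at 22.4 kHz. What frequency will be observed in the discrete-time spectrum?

3.2 kHz

22.4 kHz mod fs = 3.2 kHz.
3.2 kHz ≤ fs/2 = 4.8 kHz, appears at 3.2 kHz.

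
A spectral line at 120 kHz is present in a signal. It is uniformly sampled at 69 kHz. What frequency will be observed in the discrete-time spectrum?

120 kHz mod fs = 51 kHz.
51 kHz > fs/2 = 34.5 kHz, folds to fs − 51 kHz = 18 kHz.

18 kHz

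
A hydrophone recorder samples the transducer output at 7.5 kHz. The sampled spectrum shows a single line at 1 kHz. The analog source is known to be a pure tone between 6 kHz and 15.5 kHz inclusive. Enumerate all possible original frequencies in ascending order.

Frequencies that alias to 1 kHz are k·fs ± 1 kHz for integer k ≥ 0.
k=0: 1 kHz.
k=1: 6.5 kHz, 8.5 kHz.
k=2: 14 kHz, 16 kHz.
k=3: 21.5 kHz, 23.5 kHz.
Within [6 kHz, 15.5 kHz]: 6.5 kHz, 8.5 kHz, 14 kHz.

6.5 kHz, 8.5 kHz, 14 kHz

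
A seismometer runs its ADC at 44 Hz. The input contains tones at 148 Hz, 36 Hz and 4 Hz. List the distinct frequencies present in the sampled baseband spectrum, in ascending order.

4 Hz, 8 Hz, 16 Hz

fs/2 = 22 Hz.
148 Hz mod fs = 16 Hz.
16 Hz ≤ fs/2 = 22 Hz, appears at 16 Hz.
36 Hz > fs/2 = 22 Hz, folds to fs − 36 Hz = 8 Hz.
4 Hz ≤ fs/2 = 22 Hz, passes unchanged.
Distinct values: {4 Hz, 8 Hz, 16 Hz}.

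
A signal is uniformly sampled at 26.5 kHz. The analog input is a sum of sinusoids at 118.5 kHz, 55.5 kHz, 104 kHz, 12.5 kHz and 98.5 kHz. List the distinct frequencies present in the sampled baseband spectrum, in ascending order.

2 kHz, 2.5 kHz, 7.5 kHz, 12.5 kHz

fs/2 = 13.25 kHz.
118.5 kHz mod fs = 12.5 kHz.
12.5 kHz ≤ fs/2 = 13.25 kHz, appears at 12.5 kHz.
55.5 kHz mod fs = 2.5 kHz.
2.5 kHz ≤ fs/2 = 13.25 kHz, appears at 2.5 kHz.
104 kHz mod fs = 24.5 kHz.
24.5 kHz > fs/2 = 13.25 kHz, folds to fs − 24.5 kHz = 2 kHz.
12.5 kHz ≤ fs/2 = 13.25 kHz, passes unchanged.
98.5 kHz mod fs = 19 kHz.
19 kHz > fs/2 = 13.25 kHz, folds to fs − 19 kHz = 7.5 kHz.
Distinct values: {2 kHz, 2.5 kHz, 7.5 kHz, 12.5 kHz}.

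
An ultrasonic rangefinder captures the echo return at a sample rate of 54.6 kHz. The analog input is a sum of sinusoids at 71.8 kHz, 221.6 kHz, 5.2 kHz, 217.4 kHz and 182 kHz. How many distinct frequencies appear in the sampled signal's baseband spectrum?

5

fs/2 = 27.3 kHz.
71.8 kHz mod fs = 17.2 kHz.
17.2 kHz ≤ fs/2 = 27.3 kHz, appears at 17.2 kHz.
221.6 kHz mod fs = 3.2 kHz.
3.2 kHz ≤ fs/2 = 27.3 kHz, appears at 3.2 kHz.
5.2 kHz ≤ fs/2 = 27.3 kHz, passes unchanged.
217.4 kHz mod fs = 53.6 kHz.
53.6 kHz > fs/2 = 27.3 kHz, folds to fs − 53.6 kHz = 1 kHz.
182 kHz mod fs = 18.2 kHz.
18.2 kHz ≤ fs/2 = 27.3 kHz, appears at 18.2 kHz.
Distinct values: {1 kHz, 3.2 kHz, 5.2 kHz, 17.2 kHz, 18.2 kHz} → 5.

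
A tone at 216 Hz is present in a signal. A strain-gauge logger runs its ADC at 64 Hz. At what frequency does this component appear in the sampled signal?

216 Hz mod fs = 24 Hz.
24 Hz ≤ fs/2 = 32 Hz, appears at 24 Hz.

24 Hz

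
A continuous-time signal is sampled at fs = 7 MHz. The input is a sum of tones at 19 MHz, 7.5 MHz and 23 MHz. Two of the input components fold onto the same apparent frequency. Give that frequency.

fs/2 = 3.5 MHz.
19 MHz mod fs = 5 MHz.
5 MHz > fs/2 = 3.5 MHz, folds to fs − 5 MHz = 2 MHz.
7.5 MHz mod fs = 0.5 MHz.
0.5 MHz ≤ fs/2 = 3.5 MHz, appears at 0.5 MHz.
23 MHz mod fs = 2 MHz.
2 MHz ≤ fs/2 = 3.5 MHz, appears at 2 MHz.
19 MHz and 23 MHz both map to 2 MHz.

2 MHz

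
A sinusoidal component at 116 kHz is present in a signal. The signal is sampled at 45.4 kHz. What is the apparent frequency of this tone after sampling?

116 kHz mod fs = 25.2 kHz.
25.2 kHz > fs/2 = 22.7 kHz, folds to fs − 25.2 kHz = 20.2 kHz.

20.2 kHz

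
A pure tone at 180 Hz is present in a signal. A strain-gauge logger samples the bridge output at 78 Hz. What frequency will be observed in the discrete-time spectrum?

180 Hz mod fs = 24 Hz.
24 Hz ≤ fs/2 = 39 Hz, appears at 24 Hz.

24 Hz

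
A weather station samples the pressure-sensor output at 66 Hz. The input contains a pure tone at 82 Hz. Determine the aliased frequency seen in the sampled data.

82 Hz mod fs = 16 Hz.
16 Hz ≤ fs/2 = 33 Hz, appears at 16 Hz.

16 Hz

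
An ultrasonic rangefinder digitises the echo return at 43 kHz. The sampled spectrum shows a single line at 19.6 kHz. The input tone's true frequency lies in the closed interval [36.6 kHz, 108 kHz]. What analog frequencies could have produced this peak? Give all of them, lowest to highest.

Frequencies that alias to 19.6 kHz are k·fs ± 19.6 kHz for integer k ≥ 0.
k=0: 19.6 kHz.
k=1: 23.4 kHz, 62.6 kHz.
k=2: 66.4 kHz, 105.6 kHz.
k=3: 109.4 kHz, 148.6 kHz.
Within [36.6 kHz, 108 kHz]: 62.6 kHz, 66.4 kHz, 105.6 kHz.

62.6 kHz, 66.4 kHz, 105.6 kHz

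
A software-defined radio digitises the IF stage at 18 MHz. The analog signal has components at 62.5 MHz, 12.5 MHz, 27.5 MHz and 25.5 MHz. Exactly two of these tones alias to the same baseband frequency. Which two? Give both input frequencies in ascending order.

27.5 MHz, 62.5 MHz

fs/2 = 9 MHz.
62.5 MHz mod fs = 8.5 MHz.
8.5 MHz ≤ fs/2 = 9 MHz, appears at 8.5 MHz.
12.5 MHz > fs/2 = 9 MHz, folds to fs − 12.5 MHz = 5.5 MHz.
27.5 MHz mod fs = 9.5 MHz.
9.5 MHz > fs/2 = 9 MHz, folds to fs − 9.5 MHz = 8.5 MHz.
25.5 MHz mod fs = 7.5 MHz.
7.5 MHz ≤ fs/2 = 9 MHz, appears at 7.5 MHz.
27.5 MHz and 62.5 MHz both map to 8.5 MHz.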